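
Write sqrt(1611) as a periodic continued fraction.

[40; (7, 3, 1, 1, 39, 1, 1, 3, 7, 80)]

Write x_i = (sqrt(1611) + m_i)/d_i with (m_0, d_0) = (0, 1). a_0 = floor(sqrt(1611)) = 40, since 40^2 = 1600 <= 1611 < 1681 = 41^2.
Iterate m_{i+1} = d_i*a_i - m_i, d_{i+1} = (1611 - m_{i+1}^2)/d_i, a_{i+1} = floor((a_0 + m_{i+1})/d_{i+1}):
  m_1 = 1*40 - 0 = 40, d_1 = (1611 - 40^2)/1 = 11/1 = 11, a_1 = floor((40 + 40)/11) = 7.
  m_2 = 11*7 - 40 = 37, d_2 = (1611 - 37^2)/11 = 242/11 = 22, a_2 = floor((40 + 37)/22) = 3.
  m_3 = 22*3 - 37 = 29, d_3 = (1611 - 29^2)/22 = 770/22 = 35, a_3 = floor((40 + 29)/35) = 1.
  m_4 = 35*1 - 29 = 6, d_4 = (1611 - 6^2)/35 = 1575/35 = 45, a_4 = floor((40 + 6)/45) = 1.
  m_5 = 45*1 - 6 = 39, d_5 = (1611 - 39^2)/45 = 90/45 = 2, a_5 = floor((40 + 39)/2) = 39.
  m_6 = 2*39 - 39 = 39, d_6 = (1611 - 39^2)/2 = 90/2 = 45, a_6 = floor((40 + 39)/45) = 1.
  m_7 = 45*1 - 39 = 6, d_7 = (1611 - 6^2)/45 = 1575/45 = 35, a_7 = floor((40 + 6)/35) = 1.
  m_8 = 35*1 - 6 = 29, d_8 = (1611 - 29^2)/35 = 770/35 = 22, a_8 = floor((40 + 29)/22) = 3.
  m_9 = 22*3 - 29 = 37, d_9 = (1611 - 37^2)/22 = 242/22 = 11, a_9 = floor((40 + 37)/11) = 7.
  m_10 = 11*7 - 37 = 40, d_10 = (1611 - 40^2)/11 = 11/11 = 1, a_10 = floor((40 + 40)/1) = 80.
  m_11 = 1*80 - 40 = 40, d_11 = (1611 - 40^2)/1 = 11/1 = 11: (m_11, d_11) = (m_1, d_1) = (40, 11), so from here the quotients repeat a_1, ..., a_10; the period length is 10.
Hence the expansion of sqrt(1611) is a_0 = 40 followed by the repeating block 7, 3, 1, 1, 39, 1, 1, 3, 7, 80 (period 10).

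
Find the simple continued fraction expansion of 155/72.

[2; 6, 1, 1, 5]

Run the Euclidean algorithm on 155 and 72; the successive quotients are the partial quotients a_0, a_1, ... (each step inverts the fractional part left over by the previous one):
  155 = 2*72 + 11, so a_0 = 2.
  72 = 6*11 + 6, so a_1 = 6.
  11 = 1*6 + 5, so a_2 = 1.
  6 = 1*5 + 1, so a_3 = 1.
  5 = 5*1 + 0, so a_4 = 5.
The remainder reaches 0 after 5 divisions, so the expansion has 5 partial quotients, read off in order.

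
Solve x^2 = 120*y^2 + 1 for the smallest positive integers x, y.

(x, y) = (11, 1)

First expand sqrt(120) as a continued fraction. With x_i = (sqrt(120) + m_i)/d_i and (m_0, d_0) = (0, 1): a_0 = floor(sqrt(120)) = 10, since 10^2 = 100 <= 120 < 121 = 11^2.
Iterate m_{i+1} = d_i*a_i - m_i, d_{i+1} = (120 - m_{i+1}^2)/d_i, a_{i+1} = floor((a_0 + m_{i+1})/d_{i+1}):
  m_1 = 1*10 - 0 = 10, d_1 = (120 - 10^2)/1 = 20/1 = 20, a_1 = floor((10 + 10)/20) = 1.
  m_2 = 20*1 - 10 = 10, d_2 = (120 - 10^2)/20 = 20/20 = 1, a_2 = floor((10 + 10)/1) = 20.
  m_3 = 1*20 - 10 = 10, d_3 = (120 - 10^2)/1 = 20/1 = 20: (m_3, d_3) = (m_1, d_1) = (10, 20), so from here the quotients repeat a_1, a_2; the period length is 2.
So sqrt(120) = [10; (1, 20)] with period length k = 2.
k is even, so the fundamental solution of x^2 - 120y^2 = 1 is (p_{k-1}, q_{k-1}) = (p_1, q_1); compute convergents through index 1.
Convergents (p_i = a_i*p_{i-1} + p_{i-2}, q_i = a_i*q_{i-1} + q_{i-2} with p_{-2}=0, p_{-1}=1, q_{-2}=1, q_{-1}=0):
  i=0: a_0=10, p_0 = 10*1 + 0 = 10, q_0 = 10*0 + 1 = 1.
  i=1: a_1=1, p_1 = 1*10 + 1 = 11, q_1 = 1*1 + 0 = 1.
Check: 11^2 - 120*1^2 = 121 - 120 = 1, so (x, y) = (11, 1) solves the equation, and by the theorem it is the least positive solution.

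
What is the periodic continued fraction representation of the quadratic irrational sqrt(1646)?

Write x_i = (sqrt(1646) + m_i)/d_i with (m_0, d_0) = (0, 1). a_0 = floor(sqrt(1646)) = 40, since 40^2 = 1600 <= 1646 < 1681 = 41^2.
Iterate m_{i+1} = d_i*a_i - m_i, d_{i+1} = (1646 - m_{i+1}^2)/d_i, a_{i+1} = floor((a_0 + m_{i+1})/d_{i+1}):
  m_1 = 1*40 - 0 = 40, d_1 = (1646 - 40^2)/1 = 46/1 = 46, a_1 = floor((40 + 40)/46) = 1.
  m_2 = 46*1 - 40 = 6, d_2 = (1646 - 6^2)/46 = 1610/46 = 35, a_2 = floor((40 + 6)/35) = 1.
  m_3 = 35*1 - 6 = 29, d_3 = (1646 - 29^2)/35 = 805/35 = 23, a_3 = floor((40 + 29)/23) = 3.
  m_4 = 23*3 - 29 = 40, d_4 = (1646 - 40^2)/23 = 46/23 = 2, a_4 = floor((40 + 40)/2) = 40.
  m_5 = 2*40 - 40 = 40, d_5 = (1646 - 40^2)/2 = 46/2 = 23, a_5 = floor((40 + 40)/23) = 3.
  m_6 = 23*3 - 40 = 29, d_6 = (1646 - 29^2)/23 = 805/23 = 35, a_6 = floor((40 + 29)/35) = 1.
  m_7 = 35*1 - 29 = 6, d_7 = (1646 - 6^2)/35 = 1610/35 = 46, a_7 = floor((40 + 6)/46) = 1.
  m_8 = 46*1 - 6 = 40, d_8 = (1646 - 40^2)/46 = 46/46 = 1, a_8 = floor((40 + 40)/1) = 80.
  m_9 = 1*80 - 40 = 40, d_9 = (1646 - 40^2)/1 = 46/1 = 46: (m_9, d_9) = (m_1, d_1) = (40, 46), so from here the quotients repeat a_1, ..., a_8; the period length is 8.
Hence the expansion of sqrt(1646) is a_0 = 40 followed by the repeating block 1, 1, 3, 40, 3, 1, 1, 80 (period 8).

[40; (1, 1, 3, 40, 3, 1, 1, 80)]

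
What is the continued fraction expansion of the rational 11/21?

[0; 1, 1, 10]

Run the Euclidean algorithm on 11 and 21; the successive quotients are the partial quotients a_0, a_1, ... (each step inverts the fractional part left over by the previous one):
  11 = 0*21 + 11, so a_0 = 0.
  21 = 1*11 + 10, so a_1 = 1.
  11 = 1*10 + 1, so a_2 = 1.
  10 = 10*1 + 0, so a_3 = 10.
The remainder reaches 0 after 4 divisions, so the expansion has 4 partial quotients, read off in order.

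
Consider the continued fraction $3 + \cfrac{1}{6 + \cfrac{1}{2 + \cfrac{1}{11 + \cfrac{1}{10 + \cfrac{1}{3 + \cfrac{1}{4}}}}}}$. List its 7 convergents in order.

Using the convergent recurrence p_i = a_i*p_{i-1} + p_{i-2}, q_i = a_i*q_{i-1} + q_{i-2} with p_{-2}=0, p_{-1}=1, q_{-2}=1, q_{-1}=0:
  i=0: a_0=3, p_0 = 3*1 + 0 = 3, q_0 = 3*0 + 1 = 1.
  i=1: a_1=6, p_1 = 6*3 + 1 = 19, q_1 = 6*1 + 0 = 6.
  i=2: a_2=2, p_2 = 2*19 + 3 = 41, q_2 = 2*6 + 1 = 13.
  i=3: a_3=11, p_3 = 11*41 + 19 = 470, q_3 = 11*13 + 6 = 149.
  i=4: a_4=10, p_4 = 10*470 + 41 = 4741, q_4 = 10*149 + 13 = 1503.
  i=5: a_5=3, p_5 = 3*4741 + 470 = 14693, q_5 = 3*1503 + 149 = 4658.
  i=6: a_6=4, p_6 = 4*14693 + 4741 = 63513, q_6 = 4*4658 + 1503 = 20135.

3/1, 19/6, 41/13, 470/149, 4741/1503, 14693/4658, 63513/20135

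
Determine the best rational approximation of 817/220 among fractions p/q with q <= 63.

Expand x = 817/220 as a continued fraction with the Euclidean algorithm:
  817 = 3*220 + 157, so a_0 = 3.
  220 = 1*157 + 63, so a_1 = 1.
  157 = 2*63 + 31, so a_2 = 2.
  63 = 2*31 + 1, so a_3 = 2.
  31 = 31*1 + 0, so a_4 = 31.
so x = [3; 1, 2, 2, 31].
Convergents (p_i = a_i*p_{i-1} + p_{i-2}, q_i = a_i*q_{i-1} + q_{i-2} with p_{-2}=0, p_{-1}=1, q_{-2}=1, q_{-1}=0), until the denominator exceeds 63:
  i=0: a_0=3, p_0 = 3*1 + 0 = 3, q_0 = 3*0 + 1 = 1.
  i=1: a_1=1, p_1 = 1*3 + 1 = 4, q_1 = 1*1 + 0 = 1.
  i=2: a_2=2, p_2 = 2*4 + 3 = 11, q_2 = 2*1 + 1 = 3.
  i=3: a_3=2, p_3 = 2*11 + 4 = 26, q_3 = 2*3 + 1 = 7.
  i=4: a_4=31, p_4 = 31*26 + 11 = 817, q_4 = 31*7 + 3 = 220.
q_4 = 220 > 63, so the last convergent with denominator <= 63 is p_3/q_3 = 26/7.
The closest fraction with denominator <= 63 is either p_3/q_3 or the intermediate fraction (k*p_3 + p_2)/(k*q_3 + q_2) with the largest k >= 1 whose denominator stays <= 63; these approach x as k grows, and every other convergent or intermediate fraction in range is farther away.
Largest k: floor((63 - q_2)/q_3) = floor((63 - 3)/7) = 8.
That gives (8*26 + 11)/(8*7 + 3) = 219/59.
Compare the errors: |x - 26/7| = |817*7 - 26*220|/(220*7) = 1/1540, and |x - 219/59| = |817*59 - 219*220|/(220*59) = 23/12980.
Cross-multiplying, 1*12980 = 12980 < 35420 = 23*1540, so 1/1540 is smaller: the convergent 26/7 is closer to x than 219/59.

26/7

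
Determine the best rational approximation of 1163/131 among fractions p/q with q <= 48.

Expand x = 1163/131 as a continued fraction with the Euclidean algorithm:
  1163 = 8*131 + 115, so a_0 = 8.
  131 = 1*115 + 16, so a_1 = 1.
  115 = 7*16 + 3, so a_2 = 7.
  16 = 5*3 + 1, so a_3 = 5.
  3 = 3*1 + 0, so a_4 = 3.
so x = [8; 1, 7, 5, 3].
Convergents (p_i = a_i*p_{i-1} + p_{i-2}, q_i = a_i*q_{i-1} + q_{i-2} with p_{-2}=0, p_{-1}=1, q_{-2}=1, q_{-1}=0), until the denominator exceeds 48:
  i=0: a_0=8, p_0 = 8*1 + 0 = 8, q_0 = 8*0 + 1 = 1.
  i=1: a_1=1, p_1 = 1*8 + 1 = 9, q_1 = 1*1 + 0 = 1.
  i=2: a_2=7, p_2 = 7*9 + 8 = 71, q_2 = 7*1 + 1 = 8.
  i=3: a_3=5, p_3 = 5*71 + 9 = 364, q_3 = 5*8 + 1 = 41.
  i=4: a_4=3, p_4 = 3*364 + 71 = 1163, q_4 = 3*41 + 8 = 131.
q_4 = 131 > 48, so the last convergent with denominator <= 48 is p_3/q_3 = 364/41.
The closest fraction with denominator <= 48 is either p_3/q_3 or the intermediate fraction (k*p_3 + p_2)/(k*q_3 + q_2) with the largest k >= 1 whose denominator stays <= 48; these approach x as k grows, and every other convergent or intermediate fraction in range is farther away.
Largest k: floor((48 - q_2)/q_3) = floor((48 - 8)/41) = 0.
Since k = 0, no intermediate fraction beyond p_3/q_3 has denominator <= 48, so the convergent 364/41 is the closest (its error is |1163*41 - 364*131|/(131*41) = 1/5371).

364/41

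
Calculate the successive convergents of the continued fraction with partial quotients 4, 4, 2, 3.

Using the convergent recurrence p_i = a_i*p_{i-1} + p_{i-2}, q_i = a_i*q_{i-1} + q_{i-2} with p_{-2}=0, p_{-1}=1, q_{-2}=1, q_{-1}=0:
  i=0: a_0=4, p_0 = 4*1 + 0 = 4, q_0 = 4*0 + 1 = 1.
  i=1: a_1=4, p_1 = 4*4 + 1 = 17, q_1 = 4*1 + 0 = 4.
  i=2: a_2=2, p_2 = 2*17 + 4 = 38, q_2 = 2*4 + 1 = 9.
  i=3: a_3=3, p_3 = 3*38 + 17 = 131, q_3 = 3*9 + 4 = 31.

4/1, 17/4, 38/9, 131/31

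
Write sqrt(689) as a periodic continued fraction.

[26; (4, 52)]

Write x_i = (sqrt(689) + m_i)/d_i with (m_0, d_0) = (0, 1). a_0 = floor(sqrt(689)) = 26, since 26^2 = 676 <= 689 < 729 = 27^2.
Iterate m_{i+1} = d_i*a_i - m_i, d_{i+1} = (689 - m_{i+1}^2)/d_i, a_{i+1} = floor((a_0 + m_{i+1})/d_{i+1}):
  m_1 = 1*26 - 0 = 26, d_1 = (689 - 26^2)/1 = 13/1 = 13, a_1 = floor((26 + 26)/13) = 4.
  m_2 = 13*4 - 26 = 26, d_2 = (689 - 26^2)/13 = 13/13 = 1, a_2 = floor((26 + 26)/1) = 52.
  m_3 = 1*52 - 26 = 26, d_3 = (689 - 26^2)/1 = 13/1 = 13: (m_3, d_3) = (m_1, d_1) = (26, 13), so from here the quotients repeat a_1, a_2; the period length is 2.
Hence the expansion of sqrt(689) is a_0 = 26 followed by the repeating block 4, 52 (period 2).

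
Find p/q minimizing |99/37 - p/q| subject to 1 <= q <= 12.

8/3

Expand x = 99/37 as a continued fraction with the Euclidean algorithm:
  99 = 2*37 + 25, so a_0 = 2.
  37 = 1*25 + 12, so a_1 = 1.
  25 = 2*12 + 1, so a_2 = 2.
  12 = 12*1 + 0, so a_3 = 12.
so x = [2; 1, 2, 12].
Convergents (p_i = a_i*p_{i-1} + p_{i-2}, q_i = a_i*q_{i-1} + q_{i-2} with p_{-2}=0, p_{-1}=1, q_{-2}=1, q_{-1}=0), until the denominator exceeds 12:
  i=0: a_0=2, p_0 = 2*1 + 0 = 2, q_0 = 2*0 + 1 = 1.
  i=1: a_1=1, p_1 = 1*2 + 1 = 3, q_1 = 1*1 + 0 = 1.
  i=2: a_2=2, p_2 = 2*3 + 2 = 8, q_2 = 2*1 + 1 = 3.
  i=3: a_3=12, p_3 = 12*8 + 3 = 99, q_3 = 12*3 + 1 = 37.
q_3 = 37 > 12, so the last convergent with denominator <= 12 is p_2/q_2 = 8/3.
The closest fraction with denominator <= 12 is either p_2/q_2 or the intermediate fraction (k*p_2 + p_1)/(k*q_2 + q_1) with the largest k >= 1 whose denominator stays <= 12; these approach x as k grows, and every other convergent or intermediate fraction in range is farther away.
Largest k: floor((12 - q_1)/q_2) = floor((12 - 1)/3) = 3.
That gives (3*8 + 3)/(3*3 + 1) = 27/10.
Compare the errors: |x - 8/3| = |99*3 - 8*37|/(37*3) = 1/111, and |x - 27/10| = |99*10 - 27*37|/(37*10) = 9/370.
Cross-multiplying, 1*370 = 370 < 999 = 9*111, so 1/111 is smaller: the convergent 8/3 is closer to x than 27/10.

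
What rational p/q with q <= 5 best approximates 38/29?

4/3

Expand x = 38/29 as a continued fraction with the Euclidean algorithm:
  38 = 1*29 + 9, so a_0 = 1.
  29 = 3*9 + 2, so a_1 = 3.
  9 = 4*2 + 1, so a_2 = 4.
  2 = 2*1 + 0, so a_3 = 2.
so x = [1; 3, 4, 2].
Convergents (p_i = a_i*p_{i-1} + p_{i-2}, q_i = a_i*q_{i-1} + q_{i-2} with p_{-2}=0, p_{-1}=1, q_{-2}=1, q_{-1}=0), until the denominator exceeds 5:
  i=0: a_0=1, p_0 = 1*1 + 0 = 1, q_0 = 1*0 + 1 = 1.
  i=1: a_1=3, p_1 = 3*1 + 1 = 4, q_1 = 3*1 + 0 = 3.
  i=2: a_2=4, p_2 = 4*4 + 1 = 17, q_2 = 4*3 + 1 = 13.
q_2 = 13 > 5, so the last convergent with denominator <= 5 is p_1/q_1 = 4/3.
The closest fraction with denominator <= 5 is either p_1/q_1 or the intermediate fraction (k*p_1 + p_0)/(k*q_1 + q_0) with the largest k >= 1 whose denominator stays <= 5; these approach x as k grows, and every other convergent or intermediate fraction in range is farther away.
Largest k: floor((5 - q_0)/q_1) = floor((5 - 1)/3) = 1.
That gives (1*4 + 1)/(1*3 + 1) = 5/4.
Compare the errors: |x - 4/3| = |38*3 - 4*29|/(29*3) = 2/87, and |x - 5/4| = |38*4 - 5*29|/(29*4) = 7/116.
Cross-multiplying, 2*116 = 232 < 609 = 7*87, so 2/87 is smaller: the convergent 4/3 is closer to x than 5/4.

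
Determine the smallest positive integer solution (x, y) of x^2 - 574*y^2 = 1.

First expand sqrt(574) as a continued fraction. With x_i = (sqrt(574) + m_i)/d_i and (m_0, d_0) = (0, 1): a_0 = floor(sqrt(574)) = 23, since 23^2 = 529 <= 574 < 576 = 24^2.
Iterate m_{i+1} = d_i*a_i - m_i, d_{i+1} = (574 - m_{i+1}^2)/d_i, a_{i+1} = floor((a_0 + m_{i+1})/d_{i+1}):
  m_1 = 1*23 - 0 = 23, d_1 = (574 - 23^2)/1 = 45/1 = 45, a_1 = floor((23 + 23)/45) = 1.
  m_2 = 45*1 - 23 = 22, d_2 = (574 - 22^2)/45 = 90/45 = 2, a_2 = floor((23 + 22)/2) = 22.
  m_3 = 2*22 - 22 = 22, d_3 = (574 - 22^2)/2 = 90/2 = 45, a_3 = floor((23 + 22)/45) = 1.
  m_4 = 45*1 - 22 = 23, d_4 = (574 - 23^2)/45 = 45/45 = 1, a_4 = floor((23 + 23)/1) = 46.
  m_5 = 1*46 - 23 = 23, d_5 = (574 - 23^2)/1 = 45/1 = 45: (m_5, d_5) = (m_1, d_1) = (23, 45), so from here the quotients repeat a_1, ..., a_4; the period length is 4.
So sqrt(574) = [23; (1, 22, 1, 46)] with period length k = 4.
k is even, so the fundamental solution of x^2 - 574y^2 = 1 is (p_{k-1}, q_{k-1}) = (p_3, q_3); compute convergents through index 3.
Convergents (p_i = a_i*p_{i-1} + p_{i-2}, q_i = a_i*q_{i-1} + q_{i-2} with p_{-2}=0, p_{-1}=1, q_{-2}=1, q_{-1}=0):
  i=0: a_0=23, p_0 = 23*1 + 0 = 23, q_0 = 23*0 + 1 = 1.
  i=1: a_1=1, p_1 = 1*23 + 1 = 24, q_1 = 1*1 + 0 = 1.
  i=2: a_2=22, p_2 = 22*24 + 23 = 551, q_2 = 22*1 + 1 = 23.
  i=3: a_3=1, p_3 = 1*551 + 24 = 575, q_3 = 1*23 + 1 = 24.
Check: 575^2 - 574*24^2 = 330625 - 330624 = 1, so (x, y) = (575, 24) solves the equation, and by the theorem it is the least positive solution.

(x, y) = (575, 24)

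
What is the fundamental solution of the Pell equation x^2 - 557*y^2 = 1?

First expand sqrt(557) as a continued fraction. With x_i = (sqrt(557) + m_i)/d_i and (m_0, d_0) = (0, 1): a_0 = floor(sqrt(557)) = 23, since 23^2 = 529 <= 557 < 576 = 24^2.
Iterate m_{i+1} = d_i*a_i - m_i, d_{i+1} = (557 - m_{i+1}^2)/d_i, a_{i+1} = floor((a_0 + m_{i+1})/d_{i+1}):
  m_1 = 1*23 - 0 = 23, d_1 = (557 - 23^2)/1 = 28/1 = 28, a_1 = floor((23 + 23)/28) = 1.
  m_2 = 28*1 - 23 = 5, d_2 = (557 - 5^2)/28 = 532/28 = 19, a_2 = floor((23 + 5)/19) = 1.
  m_3 = 19*1 - 5 = 14, d_3 = (557 - 14^2)/19 = 361/19 = 19, a_3 = floor((23 + 14)/19) = 1.
  m_4 = 19*1 - 14 = 5, d_4 = (557 - 5^2)/19 = 532/19 = 28, a_4 = floor((23 + 5)/28) = 1.
  m_5 = 28*1 - 5 = 23, d_5 = (557 - 23^2)/28 = 28/28 = 1, a_5 = floor((23 + 23)/1) = 46.
  m_6 = 1*46 - 23 = 23, d_6 = (557 - 23^2)/1 = 28/1 = 28: (m_6, d_6) = (m_1, d_1) = (23, 28), so from here the quotients repeat a_1, ..., a_5; the period length is 5.
So sqrt(557) = [23; (1, 1, 1, 1, 46)] with period length k = 5.
k is odd, so (p_{k-1}, q_{k-1}) only solves x^2 - 557y^2 = -1 and the fundamental solution of x^2 - 557y^2 = 1 is (p_{2k-1}, q_{2k-1}) = (p_9, q_9); compute convergents through index 9, running through the period twice.
Convergents (p_i = a_i*p_{i-1} + p_{i-2}, q_i = a_i*q_{i-1} + q_{i-2} with p_{-2}=0, p_{-1}=1, q_{-2}=1, q_{-1}=0):
  i=0: a_0=23, p_0 = 23*1 + 0 = 23, q_0 = 23*0 + 1 = 1.
  i=1: a_1=1, p_1 = 1*23 + 1 = 24, q_1 = 1*1 + 0 = 1.
  i=2: a_2=1, p_2 = 1*24 + 23 = 47, q_2 = 1*1 + 1 = 2.
  i=3: a_3=1, p_3 = 1*47 + 24 = 71, q_3 = 1*2 + 1 = 3.
  i=4: a_4=1, p_4 = 1*71 + 47 = 118, q_4 = 1*3 + 2 = 5.
  i=5: a_5=46, p_5 = 46*118 + 71 = 5499, q_5 = 46*5 + 3 = 233.
  i=6: a_6=1, p_6 = 1*5499 + 118 = 5617, q_6 = 1*233 + 5 = 238.
  i=7: a_7=1, p_7 = 1*5617 + 5499 = 11116, q_7 = 1*238 + 233 = 471.
  i=8: a_8=1, p_8 = 1*11116 + 5617 = 16733, q_8 = 1*471 + 238 = 709.
  i=9: a_9=1, p_9 = 1*16733 + 11116 = 27849, q_9 = 1*709 + 471 = 1180.
Indeed p_4^2 - 557*q_4^2 = 13924 - 13925 = -1, not +1.
Check: 27849^2 - 557*1180^2 = 775566801 - 775566800 = 1, so (x, y) = (27849, 1180) solves the equation, and by the theorem it is the least positive solution.

(x, y) = (27849, 1180)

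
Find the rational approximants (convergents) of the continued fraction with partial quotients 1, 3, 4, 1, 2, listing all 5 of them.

Using the convergent recurrence p_i = a_i*p_{i-1} + p_{i-2}, q_i = a_i*q_{i-1} + q_{i-2} with p_{-2}=0, p_{-1}=1, q_{-2}=1, q_{-1}=0:
  i=0: a_0=1, p_0 = 1*1 + 0 = 1, q_0 = 1*0 + 1 = 1.
  i=1: a_1=3, p_1 = 3*1 + 1 = 4, q_1 = 3*1 + 0 = 3.
  i=2: a_2=4, p_2 = 4*4 + 1 = 17, q_2 = 4*3 + 1 = 13.
  i=3: a_3=1, p_3 = 1*17 + 4 = 21, q_3 = 1*13 + 3 = 16.
  i=4: a_4=2, p_4 = 2*21 + 17 = 59, q_4 = 2*16 + 13 = 45.

1/1, 4/3, 17/13, 21/16, 59/45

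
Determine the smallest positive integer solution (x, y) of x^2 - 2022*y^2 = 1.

First expand sqrt(2022) as a continued fraction. With x_i = (sqrt(2022) + m_i)/d_i and (m_0, d_0) = (0, 1): a_0 = floor(sqrt(2022)) = 44, since 44^2 = 1936 <= 2022 < 2025 = 45^2.
Iterate m_{i+1} = d_i*a_i - m_i, d_{i+1} = (2022 - m_{i+1}^2)/d_i, a_{i+1} = floor((a_0 + m_{i+1})/d_{i+1}):
  m_1 = 1*44 - 0 = 44, d_1 = (2022 - 44^2)/1 = 86/1 = 86, a_1 = floor((44 + 44)/86) = 1.
  m_2 = 86*1 - 44 = 42, d_2 = (2022 - 42^2)/86 = 258/86 = 3, a_2 = floor((44 + 42)/3) = 28.
  m_3 = 3*28 - 42 = 42, d_3 = (2022 - 42^2)/3 = 258/3 = 86, a_3 = floor((44 + 42)/86) = 1.
  m_4 = 86*1 - 42 = 44, d_4 = (2022 - 44^2)/86 = 86/86 = 1, a_4 = floor((44 + 44)/1) = 88.
  m_5 = 1*88 - 44 = 44, d_5 = (2022 - 44^2)/1 = 86/1 = 86: (m_5, d_5) = (m_1, d_1) = (44, 86), so from here the quotients repeat a_1, ..., a_4; the period length is 4.
So sqrt(2022) = [44; (1, 28, 1, 88)] with period length k = 4.
k is even, so the fundamental solution of x^2 - 2022y^2 = 1 is (p_{k-1}, q_{k-1}) = (p_3, q_3); compute convergents through index 3.
Convergents (p_i = a_i*p_{i-1} + p_{i-2}, q_i = a_i*q_{i-1} + q_{i-2} with p_{-2}=0, p_{-1}=1, q_{-2}=1, q_{-1}=0):
  i=0: a_0=44, p_0 = 44*1 + 0 = 44, q_0 = 44*0 + 1 = 1.
  i=1: a_1=1, p_1 = 1*44 + 1 = 45, q_1 = 1*1 + 0 = 1.
  i=2: a_2=28, p_2 = 28*45 + 44 = 1304, q_2 = 28*1 + 1 = 29.
  i=3: a_3=1, p_3 = 1*1304 + 45 = 1349, q_3 = 1*29 + 1 = 30.
Check: 1349^2 - 2022*30^2 = 1819801 - 1819800 = 1, so (x, y) = (1349, 30) solves the equation, and by the theorem it is the least positive solution.

(x, y) = (1349, 30)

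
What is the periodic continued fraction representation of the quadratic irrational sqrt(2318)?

[48; (6, 1, 6, 1, 1, 4, 1, 1, 6, 1, 6, 96)]

Write x_i = (sqrt(2318) + m_i)/d_i with (m_0, d_0) = (0, 1). a_0 = floor(sqrt(2318)) = 48, since 48^2 = 2304 <= 2318 < 2401 = 49^2.
Iterate m_{i+1} = d_i*a_i - m_i, d_{i+1} = (2318 - m_{i+1}^2)/d_i, a_{i+1} = floor((a_0 + m_{i+1})/d_{i+1}):
  m_1 = 1*48 - 0 = 48, d_1 = (2318 - 48^2)/1 = 14/1 = 14, a_1 = floor((48 + 48)/14) = 6.
  m_2 = 14*6 - 48 = 36, d_2 = (2318 - 36^2)/14 = 1022/14 = 73, a_2 = floor((48 + 36)/73) = 1.
  m_3 = 73*1 - 36 = 37, d_3 = (2318 - 37^2)/73 = 949/73 = 13, a_3 = floor((48 + 37)/13) = 6.
  m_4 = 13*6 - 37 = 41, d_4 = (2318 - 41^2)/13 = 637/13 = 49, a_4 = floor((48 + 41)/49) = 1.
  m_5 = 49*1 - 41 = 8, d_5 = (2318 - 8^2)/49 = 2254/49 = 46, a_5 = floor((48 + 8)/46) = 1.
  m_6 = 46*1 - 8 = 38, d_6 = (2318 - 38^2)/46 = 874/46 = 19, a_6 = floor((48 + 38)/19) = 4.
  m_7 = 19*4 - 38 = 38, d_7 = (2318 - 38^2)/19 = 874/19 = 46, a_7 = floor((48 + 38)/46) = 1.
  m_8 = 46*1 - 38 = 8, d_8 = (2318 - 8^2)/46 = 2254/46 = 49, a_8 = floor((48 + 8)/49) = 1.
  m_9 = 49*1 - 8 = 41, d_9 = (2318 - 41^2)/49 = 637/49 = 13, a_9 = floor((48 + 41)/13) = 6.
  m_10 = 13*6 - 41 = 37, d_10 = (2318 - 37^2)/13 = 949/13 = 73, a_10 = floor((48 + 37)/73) = 1.
  m_11 = 73*1 - 37 = 36, d_11 = (2318 - 36^2)/73 = 1022/73 = 14, a_11 = floor((48 + 36)/14) = 6.
  m_12 = 14*6 - 36 = 48, d_12 = (2318 - 48^2)/14 = 14/14 = 1, a_12 = floor((48 + 48)/1) = 96.
  m_13 = 1*96 - 48 = 48, d_13 = (2318 - 48^2)/1 = 14/1 = 14: (m_13, d_13) = (m_1, d_1) = (48, 14), so from here the quotients repeat a_1, ..., a_12; the period length is 12.
Hence the expansion of sqrt(2318) is a_0 = 48 followed by the repeating block 6, 1, 6, 1, 1, 4, 1, 1, 6, 1, 6, 96 (period 12).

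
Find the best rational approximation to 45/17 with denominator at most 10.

8/3

Expand x = 45/17 as a continued fraction with the Euclidean algorithm:
  45 = 2*17 + 11, so a_0 = 2.
  17 = 1*11 + 6, so a_1 = 1.
  11 = 1*6 + 5, so a_2 = 1.
  6 = 1*5 + 1, so a_3 = 1.
  5 = 5*1 + 0, so a_4 = 5.
so x = [2; 1, 1, 1, 5].
Convergents (p_i = a_i*p_{i-1} + p_{i-2}, q_i = a_i*q_{i-1} + q_{i-2} with p_{-2}=0, p_{-1}=1, q_{-2}=1, q_{-1}=0), until the denominator exceeds 10:
  i=0: a_0=2, p_0 = 2*1 + 0 = 2, q_0 = 2*0 + 1 = 1.
  i=1: a_1=1, p_1 = 1*2 + 1 = 3, q_1 = 1*1 + 0 = 1.
  i=2: a_2=1, p_2 = 1*3 + 2 = 5, q_2 = 1*1 + 1 = 2.
  i=3: a_3=1, p_3 = 1*5 + 3 = 8, q_3 = 1*2 + 1 = 3.
  i=4: a_4=5, p_4 = 5*8 + 5 = 45, q_4 = 5*3 + 2 = 17.
q_4 = 17 > 10, so the last convergent with denominator <= 10 is p_3/q_3 = 8/3.
The closest fraction with denominator <= 10 is either p_3/q_3 or the intermediate fraction (k*p_3 + p_2)/(k*q_3 + q_2) with the largest k >= 1 whose denominator stays <= 10; these approach x as k grows, and every other convergent or intermediate fraction in range is farther away.
Largest k: floor((10 - q_2)/q_3) = floor((10 - 2)/3) = 2.
That gives (2*8 + 5)/(2*3 + 2) = 21/8.
Compare the errors: |x - 8/3| = |45*3 - 8*17|/(17*3) = 1/51, and |x - 21/8| = |45*8 - 21*17|/(17*8) = 3/136.
Cross-multiplying, 1*136 = 136 < 153 = 3*51, so 1/51 is smaller: the convergent 8/3 is closer to x than 21/8.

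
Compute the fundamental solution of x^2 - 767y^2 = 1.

First expand sqrt(767) as a continued fraction. With x_i = (sqrt(767) + m_i)/d_i and (m_0, d_0) = (0, 1): a_0 = floor(sqrt(767)) = 27, since 27^2 = 729 <= 767 < 784 = 28^2.
Iterate m_{i+1} = d_i*a_i - m_i, d_{i+1} = (767 - m_{i+1}^2)/d_i, a_{i+1} = floor((a_0 + m_{i+1})/d_{i+1}):
  m_1 = 1*27 - 0 = 27, d_1 = (767 - 27^2)/1 = 38/1 = 38, a_1 = floor((27 + 27)/38) = 1.
  m_2 = 38*1 - 27 = 11, d_2 = (767 - 11^2)/38 = 646/38 = 17, a_2 = floor((27 + 11)/17) = 2.
  m_3 = 17*2 - 11 = 23, d_3 = (767 - 23^2)/17 = 238/17 = 14, a_3 = floor((27 + 23)/14) = 3.
  m_4 = 14*3 - 23 = 19, d_4 = (767 - 19^2)/14 = 406/14 = 29, a_4 = floor((27 + 19)/29) = 1.
  m_5 = 29*1 - 19 = 10, d_5 = (767 - 10^2)/29 = 667/29 = 23, a_5 = floor((27 + 10)/23) = 1.
  m_6 = 23*1 - 10 = 13, d_6 = (767 - 13^2)/23 = 598/23 = 26, a_6 = floor((27 + 13)/26) = 1.
  m_7 = 26*1 - 13 = 13, d_7 = (767 - 13^2)/26 = 598/26 = 23, a_7 = floor((27 + 13)/23) = 1.
  m_8 = 23*1 - 13 = 10, d_8 = (767 - 10^2)/23 = 667/23 = 29, a_8 = floor((27 + 10)/29) = 1.
  m_9 = 29*1 - 10 = 19, d_9 = (767 - 19^2)/29 = 406/29 = 14, a_9 = floor((27 + 19)/14) = 3.
  m_10 = 14*3 - 19 = 23, d_10 = (767 - 23^2)/14 = 238/14 = 17, a_10 = floor((27 + 23)/17) = 2.
  m_11 = 17*2 - 23 = 11, d_11 = (767 - 11^2)/17 = 646/17 = 38, a_11 = floor((27 + 11)/38) = 1.
  m_12 = 38*1 - 11 = 27, d_12 = (767 - 27^2)/38 = 38/38 = 1, a_12 = floor((27 + 27)/1) = 54.
  m_13 = 1*54 - 27 = 27, d_13 = (767 - 27^2)/1 = 38/1 = 38: (m_13, d_13) = (m_1, d_1) = (27, 38), so from here the quotients repeat a_1, ..., a_12; the period length is 12.
So sqrt(767) = [27; (1, 2, 3, 1, 1, 1, 1, 1, 3, 2, 1, 54)] with period length k = 12.
k is even, so the fundamental solution of x^2 - 767y^2 = 1 is (p_{k-1}, q_{k-1}) = (p_11, q_11); compute convergents through index 11.
Convergents (p_i = a_i*p_{i-1} + p_{i-2}, q_i = a_i*q_{i-1} + q_{i-2} with p_{-2}=0, p_{-1}=1, q_{-2}=1, q_{-1}=0):
  i=0: a_0=27, p_0 = 27*1 + 0 = 27, q_0 = 27*0 + 1 = 1.
  i=1: a_1=1, p_1 = 1*27 + 1 = 28, q_1 = 1*1 + 0 = 1.
  i=2: a_2=2, p_2 = 2*28 + 27 = 83, q_2 = 2*1 + 1 = 3.
  i=3: a_3=3, p_3 = 3*83 + 28 = 277, q_3 = 3*3 + 1 = 10.
  i=4: a_4=1, p_4 = 1*277 + 83 = 360, q_4 = 1*10 + 3 = 13.
  i=5: a_5=1, p_5 = 1*360 + 277 = 637, q_5 = 1*13 + 10 = 23.
  i=6: a_6=1, p_6 = 1*637 + 360 = 997, q_6 = 1*23 + 13 = 36.
  i=7: a_7=1, p_7 = 1*997 + 637 = 1634, q_7 = 1*36 + 23 = 59.
  i=8: a_8=1, p_8 = 1*1634 + 997 = 2631, q_8 = 1*59 + 36 = 95.
  i=9: a_9=3, p_9 = 3*2631 + 1634 = 9527, q_9 = 3*95 + 59 = 344.
  i=10: a_10=2, p_10 = 2*9527 + 2631 = 21685, q_10 = 2*344 + 95 = 783.
  i=11: a_11=1, p_11 = 1*21685 + 9527 = 31212, q_11 = 1*783 + 344 = 1127.
Check: 31212^2 - 767*1127^2 = 974188944 - 974188943 = 1, so (x, y) = (31212, 1127) solves the equation, and by the theorem it is the least positive solution.

(x, y) = (31212, 1127)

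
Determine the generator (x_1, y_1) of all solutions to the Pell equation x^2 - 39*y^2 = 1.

First expand sqrt(39) as a continued fraction. With x_i = (sqrt(39) + m_i)/d_i and (m_0, d_0) = (0, 1): a_0 = floor(sqrt(39)) = 6, since 6^2 = 36 <= 39 < 49 = 7^2.
Iterate m_{i+1} = d_i*a_i - m_i, d_{i+1} = (39 - m_{i+1}^2)/d_i, a_{i+1} = floor((a_0 + m_{i+1})/d_{i+1}):
  m_1 = 1*6 - 0 = 6, d_1 = (39 - 6^2)/1 = 3/1 = 3, a_1 = floor((6 + 6)/3) = 4.
  m_2 = 3*4 - 6 = 6, d_2 = (39 - 6^2)/3 = 3/3 = 1, a_2 = floor((6 + 6)/1) = 12.
  m_3 = 1*12 - 6 = 6, d_3 = (39 - 6^2)/1 = 3/1 = 3: (m_3, d_3) = (m_1, d_1) = (6, 3), so from here the quotients repeat a_1, a_2; the period length is 2.
So sqrt(39) = [6; (4, 12)] with period length k = 2.
k is even, so the fundamental solution of x^2 - 39y^2 = 1 is (p_{k-1}, q_{k-1}) = (p_1, q_1); compute convergents through index 1.
Convergents (p_i = a_i*p_{i-1} + p_{i-2}, q_i = a_i*q_{i-1} + q_{i-2} with p_{-2}=0, p_{-1}=1, q_{-2}=1, q_{-1}=0):
  i=0: a_0=6, p_0 = 6*1 + 0 = 6, q_0 = 6*0 + 1 = 1.
  i=1: a_1=4, p_1 = 4*6 + 1 = 25, q_1 = 4*1 + 0 = 4.
Check: 25^2 - 39*4^2 = 625 - 624 = 1, so (x, y) = (25, 4) solves the equation, and by the theorem it is the least positive solution.

(x, y) = (25, 4)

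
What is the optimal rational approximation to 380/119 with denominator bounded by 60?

Expand x = 380/119 as a continued fraction with the Euclidean algorithm:
  380 = 3*119 + 23, so a_0 = 3.
  119 = 5*23 + 4, so a_1 = 5.
  23 = 5*4 + 3, so a_2 = 5.
  4 = 1*3 + 1, so a_3 = 1.
  3 = 3*1 + 0, so a_4 = 3.
so x = [3; 5, 5, 1, 3].
Convergents (p_i = a_i*p_{i-1} + p_{i-2}, q_i = a_i*q_{i-1} + q_{i-2} with p_{-2}=0, p_{-1}=1, q_{-2}=1, q_{-1}=0), until the denominator exceeds 60:
  i=0: a_0=3, p_0 = 3*1 + 0 = 3, q_0 = 3*0 + 1 = 1.
  i=1: a_1=5, p_1 = 5*3 + 1 = 16, q_1 = 5*1 + 0 = 5.
  i=2: a_2=5, p_2 = 5*16 + 3 = 83, q_2 = 5*5 + 1 = 26.
  i=3: a_3=1, p_3 = 1*83 + 16 = 99, q_3 = 1*26 + 5 = 31.
  i=4: a_4=3, p_4 = 3*99 + 83 = 380, q_4 = 3*31 + 26 = 119.
q_4 = 119 > 60, so the last convergent with denominator <= 60 is p_3/q_3 = 99/31.
The closest fraction with denominator <= 60 is either p_3/q_3 or the intermediate fraction (k*p_3 + p_2)/(k*q_3 + q_2) with the largest k >= 1 whose denominator stays <= 60; these approach x as k grows, and every other convergent or intermediate fraction in range is farther away.
Largest k: floor((60 - q_2)/q_3) = floor((60 - 26)/31) = 1.
That gives (1*99 + 83)/(1*31 + 26) = 182/57.
Compare the errors: |x - 99/31| = |380*31 - 99*119|/(119*31) = 1/3689, and |x - 182/57| = |380*57 - 182*119|/(119*57) = 2/6783.
Cross-multiplying, 1*6783 = 6783 < 7378 = 2*3689, so 1/3689 is smaller: the convergent 99/31 is closer to x than 182/57.

99/31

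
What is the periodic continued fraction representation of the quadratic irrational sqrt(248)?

Write x_i = (sqrt(248) + m_i)/d_i with (m_0, d_0) = (0, 1). a_0 = floor(sqrt(248)) = 15, since 15^2 = 225 <= 248 < 256 = 16^2.
Iterate m_{i+1} = d_i*a_i - m_i, d_{i+1} = (248 - m_{i+1}^2)/d_i, a_{i+1} = floor((a_0 + m_{i+1})/d_{i+1}):
  m_1 = 1*15 - 0 = 15, d_1 = (248 - 15^2)/1 = 23/1 = 23, a_1 = floor((15 + 15)/23) = 1.
  m_2 = 23*1 - 15 = 8, d_2 = (248 - 8^2)/23 = 184/23 = 8, a_2 = floor((15 + 8)/8) = 2.
  m_3 = 8*2 - 8 = 8, d_3 = (248 - 8^2)/8 = 184/8 = 23, a_3 = floor((15 + 8)/23) = 1.
  m_4 = 23*1 - 8 = 15, d_4 = (248 - 15^2)/23 = 23/23 = 1, a_4 = floor((15 + 15)/1) = 30.
  m_5 = 1*30 - 15 = 15, d_5 = (248 - 15^2)/1 = 23/1 = 23: (m_5, d_5) = (m_1, d_1) = (15, 23), so from here the quotients repeat a_1, ..., a_4; the period length is 4.
Hence the expansion of sqrt(248) is a_0 = 15 followed by the repeating block 1, 2, 1, 30 (period 4).

[15; (1, 2, 1, 30)]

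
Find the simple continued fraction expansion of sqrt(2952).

Write x_i = (sqrt(2952) + m_i)/d_i with (m_0, d_0) = (0, 1). a_0 = floor(sqrt(2952)) = 54, since 54^2 = 2916 <= 2952 < 3025 = 55^2.
Iterate m_{i+1} = d_i*a_i - m_i, d_{i+1} = (2952 - m_{i+1}^2)/d_i, a_{i+1} = floor((a_0 + m_{i+1})/d_{i+1}):
  m_1 = 1*54 - 0 = 54, d_1 = (2952 - 54^2)/1 = 36/1 = 36, a_1 = floor((54 + 54)/36) = 3.
  m_2 = 36*3 - 54 = 54, d_2 = (2952 - 54^2)/36 = 36/36 = 1, a_2 = floor((54 + 54)/1) = 108.
  m_3 = 1*108 - 54 = 54, d_3 = (2952 - 54^2)/1 = 36/1 = 36: (m_3, d_3) = (m_1, d_1) = (54, 36), so from here the quotients repeat a_1, a_2; the period length is 2.
Hence the expansion of sqrt(2952) is a_0 = 54 followed by the repeating block 3, 108 (period 2).

[54; (3, 108)]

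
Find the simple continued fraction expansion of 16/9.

[1; 1, 3, 2]

Run the Euclidean algorithm on 16 and 9; the successive quotients are the partial quotients a_0, a_1, ... (each step inverts the fractional part left over by the previous one):
  16 = 1*9 + 7, so a_0 = 1.
  9 = 1*7 + 2, so a_1 = 1.
  7 = 3*2 + 1, so a_2 = 3.
  2 = 2*1 + 0, so a_3 = 2.
The remainder reaches 0 after 4 divisions, so the expansion has 4 partial quotients, read off in order.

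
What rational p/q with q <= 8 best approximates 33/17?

Expand x = 33/17 as a continued fraction with the Euclidean algorithm:
  33 = 1*17 + 16, so a_0 = 1.
  17 = 1*16 + 1, so a_1 = 1.
  16 = 16*1 + 0, so a_2 = 16.
so x = [1; 1, 16].
Convergents (p_i = a_i*p_{i-1} + p_{i-2}, q_i = a_i*q_{i-1} + q_{i-2} with p_{-2}=0, p_{-1}=1, q_{-2}=1, q_{-1}=0), until the denominator exceeds 8:
  i=0: a_0=1, p_0 = 1*1 + 0 = 1, q_0 = 1*0 + 1 = 1.
  i=1: a_1=1, p_1 = 1*1 + 1 = 2, q_1 = 1*1 + 0 = 1.
  i=2: a_2=16, p_2 = 16*2 + 1 = 33, q_2 = 16*1 + 1 = 17.
q_2 = 17 > 8, so the last convergent with denominator <= 8 is p_1/q_1 = 2/1.
The closest fraction with denominator <= 8 is either p_1/q_1 or the intermediate fraction (k*p_1 + p_0)/(k*q_1 + q_0) with the largest k >= 1 whose denominator stays <= 8; these approach x as k grows, and every other convergent or intermediate fraction in range is farther away.
Largest k: floor((8 - q_0)/q_1) = floor((8 - 1)/1) = 7.
That gives (7*2 + 1)/(7*1 + 1) = 15/8.
Compare the errors: |x - 2/1| = |33*1 - 2*17|/(17*1) = 1/17, and |x - 15/8| = |33*8 - 15*17|/(17*8) = 9/136.
Cross-multiplying, 1*136 = 136 < 153 = 9*17, so 1/17 is smaller: the convergent 2/1 is closer to x than 15/8.

2/1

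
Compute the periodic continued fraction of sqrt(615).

[24; (1, 3, 1, 48)]

Write x_i = (sqrt(615) + m_i)/d_i with (m_0, d_0) = (0, 1). a_0 = floor(sqrt(615)) = 24, since 24^2 = 576 <= 615 < 625 = 25^2.
Iterate m_{i+1} = d_i*a_i - m_i, d_{i+1} = (615 - m_{i+1}^2)/d_i, a_{i+1} = floor((a_0 + m_{i+1})/d_{i+1}):
  m_1 = 1*24 - 0 = 24, d_1 = (615 - 24^2)/1 = 39/1 = 39, a_1 = floor((24 + 24)/39) = 1.
  m_2 = 39*1 - 24 = 15, d_2 = (615 - 15^2)/39 = 390/39 = 10, a_2 = floor((24 + 15)/10) = 3.
  m_3 = 10*3 - 15 = 15, d_3 = (615 - 15^2)/10 = 390/10 = 39, a_3 = floor((24 + 15)/39) = 1.
  m_4 = 39*1 - 15 = 24, d_4 = (615 - 24^2)/39 = 39/39 = 1, a_4 = floor((24 + 24)/1) = 48.
  m_5 = 1*48 - 24 = 24, d_5 = (615 - 24^2)/1 = 39/1 = 39: (m_5, d_5) = (m_1, d_1) = (24, 39), so from here the quotients repeat a_1, ..., a_4; the period length is 4.
Hence the expansion of sqrt(615) is a_0 = 24 followed by the repeating block 1, 3, 1, 48 (period 4).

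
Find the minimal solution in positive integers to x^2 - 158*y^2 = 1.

First expand sqrt(158) as a continued fraction. With x_i = (sqrt(158) + m_i)/d_i and (m_0, d_0) = (0, 1): a_0 = floor(sqrt(158)) = 12, since 12^2 = 144 <= 158 < 169 = 13^2.
Iterate m_{i+1} = d_i*a_i - m_i, d_{i+1} = (158 - m_{i+1}^2)/d_i, a_{i+1} = floor((a_0 + m_{i+1})/d_{i+1}):
  m_1 = 1*12 - 0 = 12, d_1 = (158 - 12^2)/1 = 14/1 = 14, a_1 = floor((12 + 12)/14) = 1.
  m_2 = 14*1 - 12 = 2, d_2 = (158 - 2^2)/14 = 154/14 = 11, a_2 = floor((12 + 2)/11) = 1.
  m_3 = 11*1 - 2 = 9, d_3 = (158 - 9^2)/11 = 77/11 = 7, a_3 = floor((12 + 9)/7) = 3.
  m_4 = 7*3 - 9 = 12, d_4 = (158 - 12^2)/7 = 14/7 = 2, a_4 = floor((12 + 12)/2) = 12.
  m_5 = 2*12 - 12 = 12, d_5 = (158 - 12^2)/2 = 14/2 = 7, a_5 = floor((12 + 12)/7) = 3.
  m_6 = 7*3 - 12 = 9, d_6 = (158 - 9^2)/7 = 77/7 = 11, a_6 = floor((12 + 9)/11) = 1.
  m_7 = 11*1 - 9 = 2, d_7 = (158 - 2^2)/11 = 154/11 = 14, a_7 = floor((12 + 2)/14) = 1.
  m_8 = 14*1 - 2 = 12, d_8 = (158 - 12^2)/14 = 14/14 = 1, a_8 = floor((12 + 12)/1) = 24.
  m_9 = 1*24 - 12 = 12, d_9 = (158 - 12^2)/1 = 14/1 = 14: (m_9, d_9) = (m_1, d_1) = (12, 14), so from here the quotients repeat a_1, ..., a_8; the period length is 8.
So sqrt(158) = [12; (1, 1, 3, 12, 3, 1, 1, 24)] with period length k = 8.
k is even, so the fundamental solution of x^2 - 158y^2 = 1 is (p_{k-1}, q_{k-1}) = (p_7, q_7); compute convergents through index 7.
Convergents (p_i = a_i*p_{i-1} + p_{i-2}, q_i = a_i*q_{i-1} + q_{i-2} with p_{-2}=0, p_{-1}=1, q_{-2}=1, q_{-1}=0):
  i=0: a_0=12, p_0 = 12*1 + 0 = 12, q_0 = 12*0 + 1 = 1.
  i=1: a_1=1, p_1 = 1*12 + 1 = 13, q_1 = 1*1 + 0 = 1.
  i=2: a_2=1, p_2 = 1*13 + 12 = 25, q_2 = 1*1 + 1 = 2.
  i=3: a_3=3, p_3 = 3*25 + 13 = 88, q_3 = 3*2 + 1 = 7.
  i=4: a_4=12, p_4 = 12*88 + 25 = 1081, q_4 = 12*7 + 2 = 86.
  i=5: a_5=3, p_5 = 3*1081 + 88 = 3331, q_5 = 3*86 + 7 = 265.
  i=6: a_6=1, p_6 = 1*3331 + 1081 = 4412, q_6 = 1*265 + 86 = 351.
  i=7: a_7=1, p_7 = 1*4412 + 3331 = 7743, q_7 = 1*351 + 265 = 616.
Check: 7743^2 - 158*616^2 = 59954049 - 59954048 = 1, so (x, y) = (7743, 616) solves the equation, and by the theorem it is the least positive solution.

(x, y) = (7743, 616)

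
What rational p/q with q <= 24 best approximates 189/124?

Expand x = 189/124 as a continued fraction with the Euclidean algorithm:
  189 = 1*124 + 65, so a_0 = 1.
  124 = 1*65 + 59, so a_1 = 1.
  65 = 1*59 + 6, so a_2 = 1.
  59 = 9*6 + 5, so a_3 = 9.
  6 = 1*5 + 1, so a_4 = 1.
  5 = 5*1 + 0, so a_5 = 5.
so x = [1; 1, 1, 9, 1, 5].
Convergents (p_i = a_i*p_{i-1} + p_{i-2}, q_i = a_i*q_{i-1} + q_{i-2} with p_{-2}=0, p_{-1}=1, q_{-2}=1, q_{-1}=0), until the denominator exceeds 24:
  i=0: a_0=1, p_0 = 1*1 + 0 = 1, q_0 = 1*0 + 1 = 1.
  i=1: a_1=1, p_1 = 1*1 + 1 = 2, q_1 = 1*1 + 0 = 1.
  i=2: a_2=1, p_2 = 1*2 + 1 = 3, q_2 = 1*1 + 1 = 2.
  i=3: a_3=9, p_3 = 9*3 + 2 = 29, q_3 = 9*2 + 1 = 19.
  i=4: a_4=1, p_4 = 1*29 + 3 = 32, q_4 = 1*19 + 2 = 21.
  i=5: a_5=5, p_5 = 5*32 + 29 = 189, q_5 = 5*21 + 19 = 124.
q_5 = 124 > 24, so the last convergent with denominator <= 24 is p_4/q_4 = 32/21.
The closest fraction with denominator <= 24 is either p_4/q_4 or the intermediate fraction (k*p_4 + p_3)/(k*q_4 + q_3) with the largest k >= 1 whose denominator stays <= 24; these approach x as k grows, and every other convergent or intermediate fraction in range is farther away.
Largest k: floor((24 - q_3)/q_4) = floor((24 - 19)/21) = 0.
Since k = 0, no intermediate fraction beyond p_4/q_4 has denominator <= 24, so the convergent 32/21 is the closest (its error is |189*21 - 32*124|/(124*21) = 1/2604).

32/21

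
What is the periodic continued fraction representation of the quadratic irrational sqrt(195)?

Write x_i = (sqrt(195) + m_i)/d_i with (m_0, d_0) = (0, 1). a_0 = floor(sqrt(195)) = 13, since 13^2 = 169 <= 195 < 196 = 14^2.
Iterate m_{i+1} = d_i*a_i - m_i, d_{i+1} = (195 - m_{i+1}^2)/d_i, a_{i+1} = floor((a_0 + m_{i+1})/d_{i+1}):
  m_1 = 1*13 - 0 = 13, d_1 = (195 - 13^2)/1 = 26/1 = 26, a_1 = floor((13 + 13)/26) = 1.
  m_2 = 26*1 - 13 = 13, d_2 = (195 - 13^2)/26 = 26/26 = 1, a_2 = floor((13 + 13)/1) = 26.
  m_3 = 1*26 - 13 = 13, d_3 = (195 - 13^2)/1 = 26/1 = 26: (m_3, d_3) = (m_1, d_1) = (13, 26), so from here the quotients repeat a_1, a_2; the period length is 2.
Hence the expansion of sqrt(195) is a_0 = 13 followed by the repeating block 1, 26 (period 2).

[13; (1, 26)]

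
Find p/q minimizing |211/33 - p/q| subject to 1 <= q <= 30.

Expand x = 211/33 as a continued fraction with the Euclidean algorithm:
  211 = 6*33 + 13, so a_0 = 6.
  33 = 2*13 + 7, so a_1 = 2.
  13 = 1*7 + 6, so a_2 = 1.
  7 = 1*6 + 1, so a_3 = 1.
  6 = 6*1 + 0, so a_4 = 6.
so x = [6; 2, 1, 1, 6].
Convergents (p_i = a_i*p_{i-1} + p_{i-2}, q_i = a_i*q_{i-1} + q_{i-2} with p_{-2}=0, p_{-1}=1, q_{-2}=1, q_{-1}=0), until the denominator exceeds 30:
  i=0: a_0=6, p_0 = 6*1 + 0 = 6, q_0 = 6*0 + 1 = 1.
  i=1: a_1=2, p_1 = 2*6 + 1 = 13, q_1 = 2*1 + 0 = 2.
  i=2: a_2=1, p_2 = 1*13 + 6 = 19, q_2 = 1*2 + 1 = 3.
  i=3: a_3=1, p_3 = 1*19 + 13 = 32, q_3 = 1*3 + 2 = 5.
  i=4: a_4=6, p_4 = 6*32 + 19 = 211, q_4 = 6*5 + 3 = 33.
q_4 = 33 > 30, so the last convergent with denominator <= 30 is p_3/q_3 = 32/5.
The closest fraction with denominator <= 30 is either p_3/q_3 or the intermediate fraction (k*p_3 + p_2)/(k*q_3 + q_2) with the largest k >= 1 whose denominator stays <= 30; these approach x as k grows, and every other convergent or intermediate fraction in range is farther away.
Largest k: floor((30 - q_2)/q_3) = floor((30 - 3)/5) = 5.
That gives (5*32 + 19)/(5*5 + 3) = 179/28.
Compare the errors: |x - 32/5| = |211*5 - 32*33|/(33*5) = 1/165, and |x - 179/28| = |211*28 - 179*33|/(33*28) = 1/924.
Cross-multiplying, 1*165 = 165 < 924 = 1*924, so 1/924 is smaller: the intermediate fraction 179/28 is closer to x than 32/5.

179/28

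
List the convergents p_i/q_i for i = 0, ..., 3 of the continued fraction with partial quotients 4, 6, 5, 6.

Using the convergent recurrence p_i = a_i*p_{i-1} + p_{i-2}, q_i = a_i*q_{i-1} + q_{i-2} with p_{-2}=0, p_{-1}=1, q_{-2}=1, q_{-1}=0:
  i=0: a_0=4, p_0 = 4*1 + 0 = 4, q_0 = 4*0 + 1 = 1.
  i=1: a_1=6, p_1 = 6*4 + 1 = 25, q_1 = 6*1 + 0 = 6.
  i=2: a_2=5, p_2 = 5*25 + 4 = 129, q_2 = 5*6 + 1 = 31.
  i=3: a_3=6, p_3 = 6*129 + 25 = 799, q_3 = 6*31 + 6 = 192.

4/1, 25/6, 129/31, 799/192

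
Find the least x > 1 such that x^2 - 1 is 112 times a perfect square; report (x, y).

First expand sqrt(112) as a continued fraction. With x_i = (sqrt(112) + m_i)/d_i and (m_0, d_0) = (0, 1): a_0 = floor(sqrt(112)) = 10, since 10^2 = 100 <= 112 < 121 = 11^2.
Iterate m_{i+1} = d_i*a_i - m_i, d_{i+1} = (112 - m_{i+1}^2)/d_i, a_{i+1} = floor((a_0 + m_{i+1})/d_{i+1}):
  m_1 = 1*10 - 0 = 10, d_1 = (112 - 10^2)/1 = 12/1 = 12, a_1 = floor((10 + 10)/12) = 1.
  m_2 = 12*1 - 10 = 2, d_2 = (112 - 2^2)/12 = 108/12 = 9, a_2 = floor((10 + 2)/9) = 1.
  m_3 = 9*1 - 2 = 7, d_3 = (112 - 7^2)/9 = 63/9 = 7, a_3 = floor((10 + 7)/7) = 2.
  m_4 = 7*2 - 7 = 7, d_4 = (112 - 7^2)/7 = 63/7 = 9, a_4 = floor((10 + 7)/9) = 1.
  m_5 = 9*1 - 7 = 2, d_5 = (112 - 2^2)/9 = 108/9 = 12, a_5 = floor((10 + 2)/12) = 1.
  m_6 = 12*1 - 2 = 10, d_6 = (112 - 10^2)/12 = 12/12 = 1, a_6 = floor((10 + 10)/1) = 20.
  m_7 = 1*20 - 10 = 10, d_7 = (112 - 10^2)/1 = 12/1 = 12: (m_7, d_7) = (m_1, d_1) = (10, 12), so from here the quotients repeat a_1, ..., a_6; the period length is 6.
So sqrt(112) = [10; (1, 1, 2, 1, 1, 20)] with period length k = 6.
k is even, so the fundamental solution of x^2 - 112y^2 = 1 is (p_{k-1}, q_{k-1}) = (p_5, q_5); compute convergents through index 5.
Convergents (p_i = a_i*p_{i-1} + p_{i-2}, q_i = a_i*q_{i-1} + q_{i-2} with p_{-2}=0, p_{-1}=1, q_{-2}=1, q_{-1}=0):
  i=0: a_0=10, p_0 = 10*1 + 0 = 10, q_0 = 10*0 + 1 = 1.
  i=1: a_1=1, p_1 = 1*10 + 1 = 11, q_1 = 1*1 + 0 = 1.
  i=2: a_2=1, p_2 = 1*11 + 10 = 21, q_2 = 1*1 + 1 = 2.
  i=3: a_3=2, p_3 = 2*21 + 11 = 53, q_3 = 2*2 + 1 = 5.
  i=4: a_4=1, p_4 = 1*53 + 21 = 74, q_4 = 1*5 + 2 = 7.
  i=5: a_5=1, p_5 = 1*74 + 53 = 127, q_5 = 1*7 + 5 = 12.
Check: 127^2 - 112*12^2 = 16129 - 16128 = 1, so (x, y) = (127, 12) solves the equation, and by the theorem it is the least positive solution.

(x, y) = (127, 12)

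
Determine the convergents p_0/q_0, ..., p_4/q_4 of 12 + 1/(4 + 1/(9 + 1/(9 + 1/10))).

12/1, 49/4, 453/37, 4126/337, 41713/3407

Using the convergent recurrence p_i = a_i*p_{i-1} + p_{i-2}, q_i = a_i*q_{i-1} + q_{i-2} with p_{-2}=0, p_{-1}=1, q_{-2}=1, q_{-1}=0:
  i=0: a_0=12, p_0 = 12*1 + 0 = 12, q_0 = 12*0 + 1 = 1.
  i=1: a_1=4, p_1 = 4*12 + 1 = 49, q_1 = 4*1 + 0 = 4.
  i=2: a_2=9, p_2 = 9*49 + 12 = 453, q_2 = 9*4 + 1 = 37.
  i=3: a_3=9, p_3 = 9*453 + 49 = 4126, q_3 = 9*37 + 4 = 337.
  i=4: a_4=10, p_4 = 10*4126 + 453 = 41713, q_4 = 10*337 + 37 = 3407.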